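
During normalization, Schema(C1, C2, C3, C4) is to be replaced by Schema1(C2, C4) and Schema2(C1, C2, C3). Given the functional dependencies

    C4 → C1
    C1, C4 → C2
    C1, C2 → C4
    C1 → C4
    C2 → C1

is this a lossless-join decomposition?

Yes

Common attributes: Schema1 ∩ Schema2 = {C2}.
Closure of {C2}: C2 → C1 applies, adding C1; C1, C2 → C4 applies, adding C4. So (C2)⁺ = {C1, C2, C4}.
This closure contains every attribute of Schema1, so Schema1 ∩ Schema2 → Schema1. The join is lossless.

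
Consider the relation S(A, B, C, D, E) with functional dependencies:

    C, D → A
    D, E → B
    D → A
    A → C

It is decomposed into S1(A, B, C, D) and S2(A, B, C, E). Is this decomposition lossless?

No

Common attributes: S1 ∩ S2 = {A, B, C}.
No dependency enlarges {A, B, C}, so (A, B, C)⁺ = {A, B, C}.
The closure contains neither all of S1 = {A, B, C, D} nor all of S2 = {A, B, C, E}, so the common attributes are not a superkey of either fragment. The join is lossy.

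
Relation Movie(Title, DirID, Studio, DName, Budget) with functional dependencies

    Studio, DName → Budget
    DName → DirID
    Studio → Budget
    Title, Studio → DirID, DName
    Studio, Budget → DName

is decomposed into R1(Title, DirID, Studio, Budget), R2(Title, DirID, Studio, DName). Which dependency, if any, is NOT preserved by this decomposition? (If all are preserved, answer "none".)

Studio, DName → Budget: restricted closure across fragments reaches Budget.
DName → DirID lies within R2.
Studio → Budget lies within R1.
Title, Studio → DirID, DName lies within R2.
Studio, Budget → DName: restricted closure across fragments reaches DName.
Every dependency is enforceable on the fragments, so the decomposition is dependency-preserving.

none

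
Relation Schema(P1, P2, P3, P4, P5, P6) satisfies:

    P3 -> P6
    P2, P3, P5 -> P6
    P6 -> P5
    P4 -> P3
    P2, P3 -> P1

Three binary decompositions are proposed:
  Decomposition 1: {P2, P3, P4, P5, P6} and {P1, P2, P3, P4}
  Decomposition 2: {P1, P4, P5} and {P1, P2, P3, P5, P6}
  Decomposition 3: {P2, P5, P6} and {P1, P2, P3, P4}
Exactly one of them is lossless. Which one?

Decomposition 1: common = {P2, P3, P4}, closure = {P1, P2, P3, P4, P5, P6} → lossless.
Decomposition 2: common = {P1, P5}, closure = {P1, P5} → lossy.
Decomposition 3: common = {P2}, closure = {P2} → lossy.

Decomposition 1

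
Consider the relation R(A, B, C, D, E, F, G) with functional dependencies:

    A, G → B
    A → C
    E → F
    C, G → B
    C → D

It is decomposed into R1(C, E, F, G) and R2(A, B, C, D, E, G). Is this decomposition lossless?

Yes

Common attributes: R1 ∩ R2 = {C, E, G}.
Closure of {C, E, G}: E → F applies, adding F; C, G → B applies, adding B; C → D applies, adding D. So (C, E, G)⁺ = {B, C, D, E, F, G}.
This closure contains every attribute of R1, so R1 ∩ R2 → R1. The join is lossless.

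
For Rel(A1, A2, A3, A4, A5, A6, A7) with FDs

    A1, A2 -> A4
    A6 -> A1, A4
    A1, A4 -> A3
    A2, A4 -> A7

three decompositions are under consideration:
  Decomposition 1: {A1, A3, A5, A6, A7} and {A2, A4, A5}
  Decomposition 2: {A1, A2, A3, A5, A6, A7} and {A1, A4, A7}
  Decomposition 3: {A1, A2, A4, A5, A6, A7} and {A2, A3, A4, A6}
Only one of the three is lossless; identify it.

Decomposition 1: common = {A5}, closure = {A5} → lossy.
Decomposition 2: common = {A1, A7}, closure = {A1, A7} → lossy.
Decomposition 3: common = {A2, A4, A6}, closure = {A1, A2, A3, A4, A6, A7} → lossless.

Decomposition 3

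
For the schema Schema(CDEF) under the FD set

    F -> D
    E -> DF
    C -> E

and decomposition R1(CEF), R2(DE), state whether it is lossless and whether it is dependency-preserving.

Lossless test: (E)⁺ = {DEF}, which contains all of one fragment — lossless.
Dependency preservation: the restricted closure of {F} across the fragments never reaches {D}, so F → D cannot be enforced without a join — not preserved.

lossless but not dependency-preserving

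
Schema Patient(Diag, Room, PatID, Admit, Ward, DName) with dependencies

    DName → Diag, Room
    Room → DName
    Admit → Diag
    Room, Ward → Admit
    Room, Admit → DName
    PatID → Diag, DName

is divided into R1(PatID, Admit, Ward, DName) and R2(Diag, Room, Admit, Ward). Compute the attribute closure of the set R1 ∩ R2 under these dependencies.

Diag, Admit, Ward

R1 ∩ R2 = {Admit, Ward}.
Admit → Diag applies, adding Diag
Closure: {Diag, Admit, Ward}.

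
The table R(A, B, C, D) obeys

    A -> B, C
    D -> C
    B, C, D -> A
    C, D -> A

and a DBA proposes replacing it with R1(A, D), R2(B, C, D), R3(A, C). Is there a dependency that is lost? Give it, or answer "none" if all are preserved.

A -> B, C

Check A → B, C: no single fragment contains all of {A, B, C}, and the restricted closure of {A} across the fragments never reaches {B, C}.
D → C is preserved.
B, C, D → A is preserved.
C, D → A is preserved.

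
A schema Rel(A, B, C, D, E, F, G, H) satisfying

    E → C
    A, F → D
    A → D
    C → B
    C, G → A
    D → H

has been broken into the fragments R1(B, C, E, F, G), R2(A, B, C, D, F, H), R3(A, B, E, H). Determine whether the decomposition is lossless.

Chase test. Columns are A, B, C, D, E, F, G, H; row i has aⱼ where attribute j ∈ Ri, else bᵢⱼ.
Initial tableau (one row per fragment):
  row 1: b11 a2 a3 b14 a5 a6 a7 b18
  row 2: a1 a2 a3 a4 b25 a6 b27 a8
  row 3: a1 a2 b33 b34 a5 b36 b37 a8
Rows 1 and 3 agree on E; apply E→C and equate their C entries.
Rows 2 and 3 agree on A; apply A→D and equate their D entries.
No row becomes fully distinguished — the join is lossy.

No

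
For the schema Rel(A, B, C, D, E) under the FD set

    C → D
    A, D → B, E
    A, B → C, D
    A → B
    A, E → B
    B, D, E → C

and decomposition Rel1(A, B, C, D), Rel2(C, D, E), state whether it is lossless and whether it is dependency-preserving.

lossy and not dependency-preserving

Lossless test: (C, D)⁺ = {C, D}, which is a superkey of neither fragment — lossy.
Dependency preservation: the restricted closure of {A, D} across the fragments never reaches {B, E}, so A, D → B, E cannot be enforced without a join — not preserved.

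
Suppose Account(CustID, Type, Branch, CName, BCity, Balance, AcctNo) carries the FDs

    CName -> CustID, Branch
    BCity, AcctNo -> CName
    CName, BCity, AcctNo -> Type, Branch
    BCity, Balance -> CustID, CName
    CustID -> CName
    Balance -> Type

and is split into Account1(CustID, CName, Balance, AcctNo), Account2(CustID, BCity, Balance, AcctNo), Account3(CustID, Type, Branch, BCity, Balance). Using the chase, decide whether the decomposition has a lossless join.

Chase test. Columns are CustID, Type, Branch, CName, BCity, Balance, AcctNo; row i has aⱼ where attribute j ∈ Accounti, else bᵢⱼ.
Initial tableau (one row per fragment):
  row 1: a1 b12 b13 a4 b15 a6 a7
  row 2: a1 b22 b23 b24 a5 a6 a7
  row 3: a1 a2 a3 b34 a5 a6 b37
Rows 2 and 3 agree on BCity, Balance; apply BCity, Balance→CustID, CName and equate their CustID, CName entries.
Rows 1 and 2 agree on CustID; apply CustID→CName and equate their CName entries.
Rows 1 and 2 agree on Balance; apply Balance→Type and equate their Type entries.
Rows 1 and 3 agree on Balance; apply Balance→Type and equate their Type entries.
Rows 1 and 2 agree on CName; apply CName→CustID, Branch and equate their CustID, Branch entries.
Rows 1 and 3 agree on CName; apply CName→CustID, Branch and equate their CustID, Branch entries.
Row 2 is now all distinguished symbols — the join is lossless.

Yes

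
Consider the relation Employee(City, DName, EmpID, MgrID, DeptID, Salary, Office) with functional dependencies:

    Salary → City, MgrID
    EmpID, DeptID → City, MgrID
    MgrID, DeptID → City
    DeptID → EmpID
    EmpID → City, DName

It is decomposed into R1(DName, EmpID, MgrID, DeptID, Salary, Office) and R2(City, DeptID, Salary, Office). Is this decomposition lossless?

Yes

Common attributes: R1 ∩ R2 = {DeptID, Salary, Office}.
Closure of {DeptID, Salary, Office}: Salary → City, MgrID applies, adding City, MgrID; DeptID → EmpID applies, adding EmpID; EmpID → City, DName applies, adding DName. So (DeptID, Salary, Office)⁺ = {City, DName, EmpID, MgrID, DeptID, Salary, Office}.
This closure contains every attribute of R1, so R1 ∩ R2 → R1. The join is lossless.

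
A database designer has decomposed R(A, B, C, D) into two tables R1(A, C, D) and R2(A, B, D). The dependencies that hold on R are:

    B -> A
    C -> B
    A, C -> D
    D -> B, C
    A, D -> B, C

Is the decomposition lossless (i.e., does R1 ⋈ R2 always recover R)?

Common attributes: R1 ∩ R2 = {A, D}.
Closure of {A, D}: D → B, C applies, adding B, C. So (A, D)⁺ = {A, B, C, D}.
This closure contains every attribute of R1, so R1 ∩ R2 → R1. The join is lossless.

Yes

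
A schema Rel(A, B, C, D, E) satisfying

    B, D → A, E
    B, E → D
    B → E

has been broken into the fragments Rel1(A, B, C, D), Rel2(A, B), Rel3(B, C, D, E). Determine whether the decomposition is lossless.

Yes

Chase test. Columns are A, B, C, D, E; row i has aⱼ where attribute j ∈ Reli, else bᵢⱼ.
Initial tableau (one row per fragment):
  row 1: a1 a2 a3 a4 b15
  row 2: a1 a2 b23 b24 b25
  row 3: b31 a2 a3 a4 a5
Rows 1 and 3 agree on B, D; apply B, D→A, E and equate their A, E entries.
Rows 1 and 2 agree on B; apply B→E and equate their E entries.
Rows 1 and 2 agree on B, E; apply B, E→D and equate their D entries.
Row 1 is now all distinguished symbols — the join is lossless.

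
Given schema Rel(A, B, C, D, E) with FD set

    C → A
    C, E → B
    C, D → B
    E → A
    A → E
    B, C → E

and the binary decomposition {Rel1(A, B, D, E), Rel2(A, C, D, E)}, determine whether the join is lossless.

No

Common attributes: Rel1 ∩ Rel2 = {A, D, E}.
No dependency enlarges {A, D, E}, so (A, D, E)⁺ = {A, D, E}.
The closure contains neither all of Rel1 = {A, B, D, E} nor all of Rel2 = {A, C, D, E}, so the common attributes are not a superkey of either fragment. The join is lossy.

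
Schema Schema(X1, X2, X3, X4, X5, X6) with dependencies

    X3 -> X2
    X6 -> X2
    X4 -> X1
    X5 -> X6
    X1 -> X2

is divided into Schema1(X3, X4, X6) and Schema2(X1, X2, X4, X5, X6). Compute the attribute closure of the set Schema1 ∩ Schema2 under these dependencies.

X1, X2, X4, X6

Schema1 ∩ Schema2 = {X4, X6}.
X6 → X2 applies, adding X2
X4 → X1 applies, adding X1
Closure: {X1, X2, X4, X6}.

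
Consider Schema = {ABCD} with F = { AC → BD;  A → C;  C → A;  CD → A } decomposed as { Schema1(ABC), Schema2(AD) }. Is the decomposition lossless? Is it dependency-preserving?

Lossless test: (A)⁺ = {ABCD}, which contains all of one fragment — lossless.
Dependency preservation: AC → BD; CD → A are not contained in any single fragment, but the restricted closure of each left-hand side across the fragments still reaches the right-hand side; the remaining FDs each lie inside some fragment. All dependencies are preserved.

lossless and dependency-preserving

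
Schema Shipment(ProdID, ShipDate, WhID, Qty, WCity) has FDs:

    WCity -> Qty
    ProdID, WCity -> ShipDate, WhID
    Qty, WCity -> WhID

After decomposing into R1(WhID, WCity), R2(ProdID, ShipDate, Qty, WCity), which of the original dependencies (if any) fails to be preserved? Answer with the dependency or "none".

none

WCity → Qty lies within R2.
ProdID, WCity → ShipDate, WhID: restricted closure across fragments reaches ShipDate, WhID.
Qty, WCity → WhID: restricted closure across fragments reaches WhID.
Every dependency is enforceable on the fragments, so the decomposition is dependency-preserving.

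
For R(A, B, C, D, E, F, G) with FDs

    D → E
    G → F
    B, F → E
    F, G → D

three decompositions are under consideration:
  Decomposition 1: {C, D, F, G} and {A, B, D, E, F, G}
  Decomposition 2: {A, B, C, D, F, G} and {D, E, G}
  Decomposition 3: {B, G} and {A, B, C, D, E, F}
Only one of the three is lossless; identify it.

Decomposition 2

Decomposition 1: common = {D, F, G}, closure = {D, E, F, G} → lossy.
Decomposition 2: common = {D, G}, closure = {D, E, F, G} → lossless.
Decomposition 3: common = {B}, closure = {B} → lossy.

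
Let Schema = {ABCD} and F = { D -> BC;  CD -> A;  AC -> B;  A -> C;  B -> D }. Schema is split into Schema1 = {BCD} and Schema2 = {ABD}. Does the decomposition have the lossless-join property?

Common attributes: Schema1 ∩ Schema2 = {BD}.
Closure of {BD}: D → BC applies, adding C; CD → A applies, adding A. So (BD)⁺ = {ABCD}.
This closure contains every attribute of Schema1, so Schema1 ∩ Schema2 → Schema1. The join is lossless.

Yes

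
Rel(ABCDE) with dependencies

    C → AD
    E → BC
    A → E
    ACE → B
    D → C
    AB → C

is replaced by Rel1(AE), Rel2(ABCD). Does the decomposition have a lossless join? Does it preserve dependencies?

lossless and dependency-preserving

Lossless test: (A)⁺ = {ABCDE}, which contains all of one fragment — lossless.
Dependency preservation: E → BC; ACE → B are not contained in any single fragment, but the restricted closure of each left-hand side across the fragments still reaches the right-hand side; the remaining FDs each lie inside some fragment. All dependencies are preserved.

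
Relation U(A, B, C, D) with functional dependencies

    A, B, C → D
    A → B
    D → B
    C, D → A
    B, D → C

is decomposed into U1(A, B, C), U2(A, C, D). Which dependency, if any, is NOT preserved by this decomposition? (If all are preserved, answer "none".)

none

A, B, C → D: restricted closure across fragments reaches D.
A → B lies within U1.
D → B: restricted closure across fragments reaches B.
C, D → A lies within U2.
B, D → C: restricted closure across fragments reaches C.
Every dependency is enforceable on the fragments, so the decomposition is dependency-preserving.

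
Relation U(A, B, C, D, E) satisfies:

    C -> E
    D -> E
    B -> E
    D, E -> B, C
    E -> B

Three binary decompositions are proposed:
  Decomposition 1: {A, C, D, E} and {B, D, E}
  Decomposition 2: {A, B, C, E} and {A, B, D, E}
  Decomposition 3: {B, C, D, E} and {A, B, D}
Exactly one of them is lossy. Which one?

Decomposition 1: common = {D, E}, closure = {B, C, D, E} → lossless.
Decomposition 2: common = {A, B, E}, closure = {A, B, E} → lossy.
Decomposition 3: common = {B, D}, closure = {B, C, D, E} → lossless.

Decomposition 2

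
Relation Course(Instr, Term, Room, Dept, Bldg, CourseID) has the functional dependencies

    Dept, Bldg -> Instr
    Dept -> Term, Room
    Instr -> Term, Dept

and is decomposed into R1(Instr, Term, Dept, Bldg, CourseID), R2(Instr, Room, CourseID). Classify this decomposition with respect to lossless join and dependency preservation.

Lossless test: (Instr, CourseID)⁺ = {Instr, Term, Room, Dept, CourseID}, which contains all of one fragment — lossless.
Dependency preservation: the restricted closure of {Dept} across the fragments never reaches {Term, Room}, so Dept → Term, Room cannot be enforced without a join — not preserved.

lossless but not dependency-preserving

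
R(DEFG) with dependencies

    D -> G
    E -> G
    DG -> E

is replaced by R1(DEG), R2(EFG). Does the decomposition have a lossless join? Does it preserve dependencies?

Lossless test: (EG)⁺ = {EG}, which is a superkey of neither fragment — lossy.
Dependency preservation: every FD's attributes lie within a single fragment, so each can be enforced locally — preserved.

lossy but dependency-preserving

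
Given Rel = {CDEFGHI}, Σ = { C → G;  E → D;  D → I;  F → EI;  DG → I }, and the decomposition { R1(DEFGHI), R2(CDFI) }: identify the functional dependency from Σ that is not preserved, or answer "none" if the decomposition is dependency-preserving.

Check C → G: no single fragment contains all of {CG}, and the restricted closure of {C} across the fragments never reaches {G}.
E → D is preserved.
D → I is preserved.
F → EI is preserved.
DG → I is preserved.

C → G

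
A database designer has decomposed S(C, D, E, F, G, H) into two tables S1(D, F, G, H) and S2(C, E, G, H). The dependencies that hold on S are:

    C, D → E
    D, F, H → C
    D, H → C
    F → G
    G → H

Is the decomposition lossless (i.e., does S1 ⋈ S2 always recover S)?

Common attributes: S1 ∩ S2 = {G, H}.
No dependency enlarges {G, H}, so (G, H)⁺ = {G, H}.
The closure contains neither all of S1 = {D, F, G, H} nor all of S2 = {C, E, G, H}, so the common attributes are not a superkey of either fragment. The join is lossy.

No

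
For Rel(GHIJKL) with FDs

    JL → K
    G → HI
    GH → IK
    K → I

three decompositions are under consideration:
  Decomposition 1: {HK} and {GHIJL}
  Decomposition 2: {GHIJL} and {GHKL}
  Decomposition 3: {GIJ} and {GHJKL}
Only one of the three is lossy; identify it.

Decomposition 1

Decomposition 1: common = {H}, closure = {H} → lossy.
Decomposition 2: common = {GHL}, closure = {GHIKL} → lossless.
Decomposition 3: common = {GJ}, closure = {GHIJK} → lossless.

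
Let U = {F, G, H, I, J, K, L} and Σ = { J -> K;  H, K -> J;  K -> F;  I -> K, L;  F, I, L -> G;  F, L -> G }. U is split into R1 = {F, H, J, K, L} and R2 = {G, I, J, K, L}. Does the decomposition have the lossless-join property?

Common attributes: R1 ∩ R2 = {J, K, L}.
Closure of {J, K, L}: K → F applies, adding F; F, L → G applies, adding G. So (J, K, L)⁺ = {F, G, J, K, L}.
The closure contains neither all of R1 = {F, H, J, K, L} nor all of R2 = {G, I, J, K, L}, so the common attributes are not a superkey of either fragment. The join is lossy.

No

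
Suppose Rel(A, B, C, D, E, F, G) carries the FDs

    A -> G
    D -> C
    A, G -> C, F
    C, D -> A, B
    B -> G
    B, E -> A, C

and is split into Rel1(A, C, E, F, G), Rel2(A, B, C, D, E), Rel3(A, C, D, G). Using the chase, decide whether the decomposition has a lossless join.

Yes

Chase test. Columns are A, B, C, D, E, F, G; row i has aⱼ where attribute j ∈ Reli, else bᵢⱼ.
Initial tableau (one row per fragment):
  row 1: a1 b12 a3 b14 a5 a6 a7
  row 2: a1 a2 a3 a4 a5 b26 b27
  row 3: a1 b32 a3 a4 b35 b36 a7
Rows 1 and 2 agree on A; apply A→G and equate their G entries.
Rows 1 and 2 agree on A, G; apply A, G→C, F and equate their C, F entries.
Rows 1 and 3 agree on A, G; apply A, G→C, F and equate their C, F entries.
Rows 2 and 3 agree on C, D; apply C, D→A, B and equate their A, B entries.
Row 2 is now all distinguished symbols — the join is lossless.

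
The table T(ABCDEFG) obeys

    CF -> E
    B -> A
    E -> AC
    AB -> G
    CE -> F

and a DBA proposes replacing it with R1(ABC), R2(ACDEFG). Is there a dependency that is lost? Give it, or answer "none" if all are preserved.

Check AB → G: no single fragment contains all of {ABG}, and the restricted closure of {AB} across the fragments never reaches {G}.
CF → E is preserved.
B → A is preserved.
E → AC is preserved.
CE → F is preserved.

AB -> G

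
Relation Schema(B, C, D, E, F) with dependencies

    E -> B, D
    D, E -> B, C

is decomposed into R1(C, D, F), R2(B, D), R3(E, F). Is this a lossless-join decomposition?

No

Chase test. Columns are B, C, D, E, F; row i has aⱼ where attribute j ∈ Ri, else bᵢⱼ.
Initial tableau (one row per fragment):
  row 1: b11 a2 a3 b14 a5
  row 2: a1 b22 a3 b24 b25
  row 3: b31 b32 b33 a4 a5
No row becomes fully distinguished — the join is lossy.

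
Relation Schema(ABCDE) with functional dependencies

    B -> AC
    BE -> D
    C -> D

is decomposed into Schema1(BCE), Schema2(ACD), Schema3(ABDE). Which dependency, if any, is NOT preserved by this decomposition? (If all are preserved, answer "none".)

none

B → AC: restricted closure across fragments reaches AC.
BE → D lies within Schema3.
C → D lies within Schema2.
Every dependency is enforceable on the fragments, so the decomposition is dependency-preserving.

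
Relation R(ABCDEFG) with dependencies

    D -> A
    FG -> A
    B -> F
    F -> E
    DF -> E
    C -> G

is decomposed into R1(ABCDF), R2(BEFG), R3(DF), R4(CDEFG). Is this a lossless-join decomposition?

Yes

Chase test. Columns are ABCDEFG; row i has aⱼ where attribute j ∈ Ri, else bᵢⱼ.
Initial tableau (one row per fragment):
  row 1: a1 a2 a3 a4 b15 a6 b17
  row 2: b21 a2 b23 b24 a5 a6 a7
  row 3: b31 b32 b33 a4 b35 a6 b37
  row 4: b41 b42 a3 a4 a5 a6 a7
Rows 1 and 3 agree on D; apply D→A and equate their A entries.
Rows 1 and 4 agree on D; apply D→A and equate their A entries.
Rows 2 and 4 agree on FG; apply FG→A and equate their A entries.
Rows 1 and 2 agree on F; apply F→E and equate their E entries.
Rows 1 and 3 agree on F; apply F→E and equate their E entries.
Rows 1 and 4 agree on C; apply C→G and equate their G entries.
Row 1 is now all distinguished symbols — the join is lossless.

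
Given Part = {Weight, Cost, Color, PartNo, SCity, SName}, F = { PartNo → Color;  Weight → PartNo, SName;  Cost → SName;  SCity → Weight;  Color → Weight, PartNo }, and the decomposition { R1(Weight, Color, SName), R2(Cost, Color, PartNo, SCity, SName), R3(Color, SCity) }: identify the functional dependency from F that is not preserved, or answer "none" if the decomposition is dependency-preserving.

none

PartNo → Color lies within R2.
Weight → PartNo, SName: restricted closure across fragments reaches PartNo, SName.
Cost → SName lies within R2.
SCity → Weight: restricted closure across fragments reaches Weight.
Color → Weight, PartNo: restricted closure across fragments reaches Weight, PartNo.
Every dependency is enforceable on the fragments, so the decomposition is dependency-preserving.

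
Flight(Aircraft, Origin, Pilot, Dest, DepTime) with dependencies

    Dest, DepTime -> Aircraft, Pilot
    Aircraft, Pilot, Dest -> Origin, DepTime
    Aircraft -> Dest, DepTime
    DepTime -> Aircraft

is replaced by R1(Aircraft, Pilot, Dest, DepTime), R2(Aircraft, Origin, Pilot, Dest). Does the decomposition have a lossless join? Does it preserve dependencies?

lossless and dependency-preserving

Lossless test: (Aircraft, Pilot, Dest)⁺ = {Aircraft, Origin, Pilot, Dest, DepTime}, which contains all of one fragment — lossless.
Dependency preservation: Aircraft, Pilot, Dest → Origin, DepTime is not contained in any single fragment, but the restricted closure of its left-hand side across the fragments still reaches the right-hand side; the remaining FDs each lie inside some fragment. All dependencies are preserved.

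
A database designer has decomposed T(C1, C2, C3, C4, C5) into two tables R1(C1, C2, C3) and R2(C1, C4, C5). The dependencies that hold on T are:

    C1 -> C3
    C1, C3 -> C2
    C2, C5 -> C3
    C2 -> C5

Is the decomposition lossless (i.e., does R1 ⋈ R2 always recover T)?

Common attributes: R1 ∩ R2 = {C1}.
Closure of {C1}: C1 → C3 applies, adding C3; C1, C3 → C2 applies, adding C2; C2 → C5 applies, adding C5. So (C1)⁺ = {C1, C2, C3, C5}.
This closure contains every attribute of R1, so R1 ∩ R2 → R1. The join is lossless.

Yes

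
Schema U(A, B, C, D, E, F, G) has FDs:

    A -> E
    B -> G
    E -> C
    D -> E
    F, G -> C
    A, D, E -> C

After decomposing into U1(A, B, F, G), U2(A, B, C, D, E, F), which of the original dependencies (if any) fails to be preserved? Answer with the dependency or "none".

F, G -> C

Check F, G → C: no single fragment contains all of {C, F, G}, and the restricted closure of {F, G} across the fragments never reaches {C}.
A → E is preserved.
B → G is preserved.
E → C is preserved.
D → E is preserved.
A, D, E → C is preserved.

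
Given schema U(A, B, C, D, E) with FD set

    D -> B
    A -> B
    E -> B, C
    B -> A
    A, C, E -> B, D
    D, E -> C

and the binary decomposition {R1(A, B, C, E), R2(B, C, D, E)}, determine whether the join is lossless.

Yes

Common attributes: R1 ∩ R2 = {B, C, E}.
Closure of {B, C, E}: B → A applies, adding A; A, C, E → B, D applies, adding D. So (B, C, E)⁺ = {A, B, C, D, E}.
This closure contains every attribute of R1, so R1 ∩ R2 → R1. The join is lossless.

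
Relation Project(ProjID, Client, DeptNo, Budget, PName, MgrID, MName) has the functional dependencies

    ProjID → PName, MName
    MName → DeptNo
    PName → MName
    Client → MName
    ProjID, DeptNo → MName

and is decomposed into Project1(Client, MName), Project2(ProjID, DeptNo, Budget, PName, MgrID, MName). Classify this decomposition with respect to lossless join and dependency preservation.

Lossless test: (MName)⁺ = {DeptNo, MName}, which is a superkey of neither fragment — lossy.
Dependency preservation: every FD's attributes lie within a single fragment, so each can be enforced locally — preserved.

lossy but dependency-preserving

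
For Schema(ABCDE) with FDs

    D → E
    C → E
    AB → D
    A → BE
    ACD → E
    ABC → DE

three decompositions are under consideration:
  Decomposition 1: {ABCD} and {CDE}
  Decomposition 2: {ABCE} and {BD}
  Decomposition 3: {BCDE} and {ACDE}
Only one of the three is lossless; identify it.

Decomposition 1: common = {CD}, closure = {CDE} → lossless.
Decomposition 2: common = {B}, closure = {B} → lossy.
Decomposition 3: common = {CDE}, closure = {CDE} → lossy.

Decomposition 1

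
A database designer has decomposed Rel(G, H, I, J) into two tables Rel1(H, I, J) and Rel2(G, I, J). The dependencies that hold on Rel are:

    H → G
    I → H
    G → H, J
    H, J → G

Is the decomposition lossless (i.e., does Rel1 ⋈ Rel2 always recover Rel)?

Common attributes: Rel1 ∩ Rel2 = {I, J}.
Closure of {I, J}: I → H applies, adding H; H, J → G applies, adding G. So (I, J)⁺ = {G, H, I, J}.
This closure contains every attribute of Rel1, so Rel1 ∩ Rel2 → Rel1. The join is lossless.

Yes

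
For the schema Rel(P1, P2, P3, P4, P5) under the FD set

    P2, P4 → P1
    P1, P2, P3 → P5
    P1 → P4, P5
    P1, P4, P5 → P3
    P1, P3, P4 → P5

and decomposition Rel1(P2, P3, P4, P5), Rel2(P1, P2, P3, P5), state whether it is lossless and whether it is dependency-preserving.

Lossless test: (P2, P3, P5)⁺ = {P2, P3, P5}, which is a superkey of neither fragment — lossy.
Dependency preservation: the restricted closure of {P2, P4} across the fragments never reaches {P1}, so P2, P4 → P1 cannot be enforced without a join — not preserved.

lossy and not dependency-preserving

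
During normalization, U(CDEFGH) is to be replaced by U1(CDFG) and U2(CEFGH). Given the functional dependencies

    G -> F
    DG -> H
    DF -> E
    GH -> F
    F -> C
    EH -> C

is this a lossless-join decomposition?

No

Common attributes: U1 ∩ U2 = {CFG}.
No dependency enlarges {CFG}, so (CFG)⁺ = {CFG}.
The closure contains neither all of U1 = {CDFG} nor all of U2 = {CEFGH}, so the common attributes are not a superkey of either fragment. The join is lossy.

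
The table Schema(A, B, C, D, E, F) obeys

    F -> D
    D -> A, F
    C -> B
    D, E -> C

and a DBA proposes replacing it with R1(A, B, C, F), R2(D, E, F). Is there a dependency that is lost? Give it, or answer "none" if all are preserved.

D, E -> C

Check D, E → C: no single fragment contains all of {C, D, E}, and the restricted closure of {D, E} across the fragments never reaches {C}.
F → D is preserved.
D → A, F is preserved.
C → B is preserved.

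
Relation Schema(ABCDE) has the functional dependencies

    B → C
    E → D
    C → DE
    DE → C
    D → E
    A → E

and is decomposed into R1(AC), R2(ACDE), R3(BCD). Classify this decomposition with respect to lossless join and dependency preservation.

Lossless test (chase): Rows 1 and 2 agree on C; apply C→DE and equate their DE entries. Rows 1 and 3 agree on C; apply C→DE and equate their DE entries. No row becomes fully distinguished — the join is lossy.
Dependency preservation: every FD's attributes lie within a single fragment, so each can be enforced locally — preserved.

lossy but dependency-preserving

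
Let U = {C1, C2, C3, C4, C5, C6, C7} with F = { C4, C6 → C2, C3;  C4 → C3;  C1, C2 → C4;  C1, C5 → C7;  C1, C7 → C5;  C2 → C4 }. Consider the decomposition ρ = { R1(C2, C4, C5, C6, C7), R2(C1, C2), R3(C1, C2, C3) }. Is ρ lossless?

No

Chase test. Columns are C1, C2, C3, C4, C5, C6, C7; row i has aⱼ where attribute j ∈ Ri, else bᵢⱼ.
Initial tableau (one row per fragment):
  row 1: b11 a2 b13 a4 a5 a6 a7
  row 2: a1 a2 b23 b24 b25 b26 b27
  row 3: a1 a2 a3 b34 b35 b36 b37
Rows 2 and 3 agree on C1, C2; apply C1, C2→C4 and equate their C4 entries.
Rows 1 and 2 agree on C2; apply C2→C4 and equate their C4 entries.
Rows 1 and 2 agree on C4; apply C4→C3 and equate their C3 entries.
Rows 1 and 3 agree on C4; apply C4→C3 and equate their C3 entries.
No row becomes fully distinguished — the join is lossy.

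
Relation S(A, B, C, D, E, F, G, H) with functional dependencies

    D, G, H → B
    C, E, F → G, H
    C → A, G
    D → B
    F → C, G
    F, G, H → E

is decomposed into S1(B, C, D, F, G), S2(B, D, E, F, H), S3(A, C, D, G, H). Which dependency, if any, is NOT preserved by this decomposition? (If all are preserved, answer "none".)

none

D, G, H → B: restricted closure across fragments reaches B.
C, E, F → G, H: restricted closure across fragments reaches G, H.
C → A, G lies within S3.
D → B lies within S1.
F → C, G lies within S1.
F, G, H → E: restricted closure across fragments reaches E.
Every dependency is enforceable on the fragments, so the decomposition is dependency-preserving.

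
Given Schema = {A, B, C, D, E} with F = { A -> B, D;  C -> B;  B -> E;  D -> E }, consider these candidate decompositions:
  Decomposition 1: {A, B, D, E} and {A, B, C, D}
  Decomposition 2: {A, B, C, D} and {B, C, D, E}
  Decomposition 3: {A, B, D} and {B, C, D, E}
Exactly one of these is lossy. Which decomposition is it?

Decomposition 3

Decomposition 1: common = {A, B, D}, closure = {A, B, D, E} → lossless.
Decomposition 2: common = {B, C, D}, closure = {B, C, D, E} → lossless.
Decomposition 3: common = {B, D}, closure = {B, D, E} → lossy.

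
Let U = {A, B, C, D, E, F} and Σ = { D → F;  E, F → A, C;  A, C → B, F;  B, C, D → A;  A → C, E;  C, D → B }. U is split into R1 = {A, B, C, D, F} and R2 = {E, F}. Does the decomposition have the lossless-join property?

No

Common attributes: R1 ∩ R2 = {F}.
No dependency enlarges {F}, so (F)⁺ = {F}.
The closure contains neither all of R1 = {A, B, C, D, F} nor all of R2 = {E, F}, so the common attributes are not a superkey of either fragment. The join is lossy.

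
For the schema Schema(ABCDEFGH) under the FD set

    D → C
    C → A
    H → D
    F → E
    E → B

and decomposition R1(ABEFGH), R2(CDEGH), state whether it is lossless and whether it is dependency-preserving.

lossless but not dependency-preserving

Lossless test: (EGH)⁺ = {ABCDEGH}, which contains all of one fragment — lossless.
Dependency preservation: the restricted closure of {C} across the fragments never reaches {A}, so C → A cannot be enforced without a join — not preserved.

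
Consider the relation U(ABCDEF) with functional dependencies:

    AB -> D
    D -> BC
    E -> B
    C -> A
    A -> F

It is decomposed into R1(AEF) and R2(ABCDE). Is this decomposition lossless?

Common attributes: R1 ∩ R2 = {AE}.
Closure of {AE}: E → B applies, adding B; A → F applies, adding F; AB → D applies, adding D; D → BC applies, adding C. So (AE)⁺ = {ABCDEF}.
This closure contains every attribute of R1, so R1 ∩ R2 → R1. The join is lossless.

Yes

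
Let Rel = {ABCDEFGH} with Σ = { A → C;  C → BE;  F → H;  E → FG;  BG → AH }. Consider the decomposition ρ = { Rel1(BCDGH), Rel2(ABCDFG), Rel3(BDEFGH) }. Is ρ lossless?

Chase test. Columns are ABCDEFGH; row i has aⱼ where attribute j ∈ Reli, else bᵢⱼ.
Initial tableau (one row per fragment):
  row 1: b11 a2 a3 a4 b15 b16 a7 a8
  row 2: a1 a2 a3 a4 b25 a6 a7 b28
  row 3: b31 a2 b33 a4 a5 a6 a7 a8
Rows 1 and 2 agree on C; apply C→BE and equate their BE entries.
Rows 2 and 3 agree on F; apply F→H and equate their H entries.
Rows 1 and 2 agree on E; apply E→FG and equate their FG entries.
Rows 1 and 2 agree on BG; apply BG→AH and equate their AH entries.
Rows 1 and 3 agree on BG; apply BG→AH and equate their AH entries.
Rows 1 and 3 agree on A; apply A→C and equate their C entries.
Rows 1 and 3 agree on C; apply C→BE and equate their BE entries.
Row 1 is now all distinguished symbols — the join is lossless.

Yes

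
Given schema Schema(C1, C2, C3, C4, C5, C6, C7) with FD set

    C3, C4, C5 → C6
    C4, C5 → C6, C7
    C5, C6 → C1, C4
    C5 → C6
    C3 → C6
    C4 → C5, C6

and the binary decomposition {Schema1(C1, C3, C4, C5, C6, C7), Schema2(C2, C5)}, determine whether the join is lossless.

Common attributes: Schema1 ∩ Schema2 = {C5}.
Closure of {C5}: C5 → C6 applies, adding C6; C5, C6 → C1, C4 applies, adding C1, C4; C4, C5 → C6, C7 applies, adding C7. So (C5)⁺ = {C1, C4, C5, C6, C7}.
The closure contains neither all of Schema1 = {C1, C3, C4, C5, C6, C7} nor all of Schema2 = {C2, C5}, so the common attributes are not a superkey of either fragment. The join is lossy.

No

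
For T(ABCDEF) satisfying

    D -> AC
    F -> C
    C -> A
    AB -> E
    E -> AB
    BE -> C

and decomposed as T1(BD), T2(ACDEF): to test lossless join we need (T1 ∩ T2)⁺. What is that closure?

ACD

T1 ∩ T2 = {D}.
D → AC applies, adding AC
Closure: {ACD}.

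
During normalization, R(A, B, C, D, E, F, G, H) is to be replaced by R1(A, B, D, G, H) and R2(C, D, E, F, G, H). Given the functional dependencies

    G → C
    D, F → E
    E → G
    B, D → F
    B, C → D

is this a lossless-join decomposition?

No

Common attributes: R1 ∩ R2 = {D, G, H}.
Closure of {D, G, H}: G → C applies, adding C. So (D, G, H)⁺ = {C, D, G, H}.
The closure contains neither all of R1 = {A, B, D, G, H} nor all of R2 = {C, D, E, F, G, H}, so the common attributes are not a superkey of either fragment. The join is lossy.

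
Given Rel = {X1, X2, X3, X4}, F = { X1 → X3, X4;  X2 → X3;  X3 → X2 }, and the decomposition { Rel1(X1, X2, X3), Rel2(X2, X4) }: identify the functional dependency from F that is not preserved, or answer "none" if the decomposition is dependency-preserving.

Check X1 → X3, X4: no single fragment contains all of {X1, X3, X4}, and the restricted closure of {X1} across the fragments never reaches {X3, X4}.
X2 → X3 is preserved.
X3 → X2 is preserved.

X1 → X3, X4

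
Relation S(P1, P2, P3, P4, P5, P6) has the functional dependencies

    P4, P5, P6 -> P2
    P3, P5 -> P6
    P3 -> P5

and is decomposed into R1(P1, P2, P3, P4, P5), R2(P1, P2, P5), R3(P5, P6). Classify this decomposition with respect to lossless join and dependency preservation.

Lossless test (chase): applying each FD to every pair of rows produces no changes in the tableau, so no row becomes fully distinguished — the join is lossy.
Dependency preservation: the restricted closure of {P4, P5, P6} across the fragments never reaches {P2}, so P4, P5, P6 → P2 cannot be enforced without a join — not preserved.

lossy and not dependency-preserving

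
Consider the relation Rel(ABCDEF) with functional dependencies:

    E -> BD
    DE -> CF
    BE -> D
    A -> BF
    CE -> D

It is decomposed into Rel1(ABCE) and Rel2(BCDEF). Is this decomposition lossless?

Common attributes: Rel1 ∩ Rel2 = {BCE}.
Closure of {BCE}: E → BD applies, adding D; DE → CF applies, adding F. So (BCE)⁺ = {BCDEF}.
This closure contains every attribute of Rel2, so Rel1 ∩ Rel2 → Rel2. The join is lossless.

Yes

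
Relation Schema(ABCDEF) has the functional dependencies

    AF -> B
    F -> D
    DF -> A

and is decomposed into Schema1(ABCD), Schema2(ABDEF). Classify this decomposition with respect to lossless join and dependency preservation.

lossy but dependency-preserving

Lossless test: (ABD)⁺ = {ABD}, which is a superkey of neither fragment — lossy.
Dependency preservation: every FD's attributes lie within a single fragment, so each can be enforced locally — preserved.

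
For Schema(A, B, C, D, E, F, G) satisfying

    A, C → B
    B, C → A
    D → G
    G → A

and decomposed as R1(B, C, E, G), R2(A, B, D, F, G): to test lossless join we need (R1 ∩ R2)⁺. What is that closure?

R1 ∩ R2 = {B, G}.
G → A applies, adding A
Closure: {A, B, G}.

A, B, G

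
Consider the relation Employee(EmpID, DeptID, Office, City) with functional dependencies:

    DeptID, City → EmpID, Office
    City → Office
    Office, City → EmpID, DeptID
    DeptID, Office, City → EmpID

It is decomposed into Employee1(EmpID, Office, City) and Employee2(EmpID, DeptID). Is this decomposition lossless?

Common attributes: Employee1 ∩ Employee2 = {EmpID}.
No dependency enlarges {EmpID}, so (EmpID)⁺ = {EmpID}.
The closure contains neither all of Employee1 = {EmpID, Office, City} nor all of Employee2 = {EmpID, DeptID}, so the common attributes are not a superkey of either fragment. The join is lossy.

No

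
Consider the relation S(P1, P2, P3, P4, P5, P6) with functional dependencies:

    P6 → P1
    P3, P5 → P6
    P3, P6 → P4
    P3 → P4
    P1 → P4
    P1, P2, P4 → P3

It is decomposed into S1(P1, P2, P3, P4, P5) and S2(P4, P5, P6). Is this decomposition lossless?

No

Common attributes: S1 ∩ S2 = {P4, P5}.
No dependency enlarges {P4, P5}, so (P4, P5)⁺ = {P4, P5}.
The closure contains neither all of S1 = {P1, P2, P3, P4, P5} nor all of S2 = {P4, P5, P6}, so the common attributes are not a superkey of either fragment. The join is lossy.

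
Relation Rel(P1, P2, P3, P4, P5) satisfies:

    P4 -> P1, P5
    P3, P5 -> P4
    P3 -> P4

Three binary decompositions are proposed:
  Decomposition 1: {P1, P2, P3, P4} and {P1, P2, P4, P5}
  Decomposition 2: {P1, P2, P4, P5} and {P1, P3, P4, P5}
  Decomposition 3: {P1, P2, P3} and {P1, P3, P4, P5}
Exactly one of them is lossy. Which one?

Decomposition 2

Decomposition 1: common = {P1, P2, P4}, closure = {P1, P2, P4, P5} → lossless.
Decomposition 2: common = {P1, P4, P5}, closure = {P1, P4, P5} → lossy.
Decomposition 3: common = {P1, P3}, closure = {P1, P3, P4, P5} → lossless.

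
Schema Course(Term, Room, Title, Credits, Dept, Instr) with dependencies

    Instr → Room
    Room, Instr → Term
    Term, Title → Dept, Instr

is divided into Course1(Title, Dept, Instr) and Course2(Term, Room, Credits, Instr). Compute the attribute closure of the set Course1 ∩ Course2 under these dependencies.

Course1 ∩ Course2 = {Instr}.
Instr → Room applies, adding Room
Room, Instr → Term applies, adding Term
Closure: {Term, Room, Instr}.

Term, Room, Instr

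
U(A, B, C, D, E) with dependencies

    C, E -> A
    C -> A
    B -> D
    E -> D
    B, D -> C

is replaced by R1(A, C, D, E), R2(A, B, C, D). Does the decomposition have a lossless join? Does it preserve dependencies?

Lossless test: (A, C, D)⁺ = {A, C, D}, which is a superkey of neither fragment — lossy.
Dependency preservation: every FD's attributes lie within a single fragment, so each can be enforced locally — preserved.

lossy but dependency-preserving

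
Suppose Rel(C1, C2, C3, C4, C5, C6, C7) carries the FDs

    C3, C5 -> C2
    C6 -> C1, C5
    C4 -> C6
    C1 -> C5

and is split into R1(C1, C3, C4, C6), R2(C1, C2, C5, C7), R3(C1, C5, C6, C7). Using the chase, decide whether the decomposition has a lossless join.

Chase test. Columns are C1, C2, C3, C4, C5, C6, C7; row i has aⱼ where attribute j ∈ Ri, else bᵢⱼ.
Initial tableau (one row per fragment):
  row 1: a1 b12 a3 a4 b15 a6 b17
  row 2: a1 a2 b23 b24 a5 b26 a7
  row 3: a1 b32 b33 b34 a5 a6 a7
Rows 1 and 3 agree on C6; apply C6→C1, C5 and equate their C1, C5 entries.
No row becomes fully distinguished — the join is lossy.

No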